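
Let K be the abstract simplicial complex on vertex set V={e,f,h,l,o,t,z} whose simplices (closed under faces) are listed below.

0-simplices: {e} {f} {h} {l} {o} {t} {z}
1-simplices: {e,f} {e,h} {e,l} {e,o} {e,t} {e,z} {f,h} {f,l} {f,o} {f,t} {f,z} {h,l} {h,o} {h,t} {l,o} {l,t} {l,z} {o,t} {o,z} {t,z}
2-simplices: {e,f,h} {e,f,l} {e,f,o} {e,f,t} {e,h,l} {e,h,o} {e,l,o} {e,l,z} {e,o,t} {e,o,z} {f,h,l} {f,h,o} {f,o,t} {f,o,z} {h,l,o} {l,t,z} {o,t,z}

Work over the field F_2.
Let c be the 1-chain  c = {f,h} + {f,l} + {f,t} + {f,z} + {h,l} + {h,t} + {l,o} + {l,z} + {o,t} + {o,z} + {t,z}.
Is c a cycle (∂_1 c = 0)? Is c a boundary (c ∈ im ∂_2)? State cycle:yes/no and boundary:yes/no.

n_0=7 n_1=20 n_2=17  [Z2]
∂1: piv[ef,eh,el,eo,et,ez] rk=6  ker:fh,fl,fo,ft,fz,hl,ho,ht,lo,lt,lz,ot,oz,tz
∂2: piv[efh,efl,efo,eft,ehl,eho,elo,elz,eot,eoz,foz,ltz,otz] rk=13  ker:fhl,fho,fot,hlo
∂1c = {h} + {o}

cycle:no boundary:no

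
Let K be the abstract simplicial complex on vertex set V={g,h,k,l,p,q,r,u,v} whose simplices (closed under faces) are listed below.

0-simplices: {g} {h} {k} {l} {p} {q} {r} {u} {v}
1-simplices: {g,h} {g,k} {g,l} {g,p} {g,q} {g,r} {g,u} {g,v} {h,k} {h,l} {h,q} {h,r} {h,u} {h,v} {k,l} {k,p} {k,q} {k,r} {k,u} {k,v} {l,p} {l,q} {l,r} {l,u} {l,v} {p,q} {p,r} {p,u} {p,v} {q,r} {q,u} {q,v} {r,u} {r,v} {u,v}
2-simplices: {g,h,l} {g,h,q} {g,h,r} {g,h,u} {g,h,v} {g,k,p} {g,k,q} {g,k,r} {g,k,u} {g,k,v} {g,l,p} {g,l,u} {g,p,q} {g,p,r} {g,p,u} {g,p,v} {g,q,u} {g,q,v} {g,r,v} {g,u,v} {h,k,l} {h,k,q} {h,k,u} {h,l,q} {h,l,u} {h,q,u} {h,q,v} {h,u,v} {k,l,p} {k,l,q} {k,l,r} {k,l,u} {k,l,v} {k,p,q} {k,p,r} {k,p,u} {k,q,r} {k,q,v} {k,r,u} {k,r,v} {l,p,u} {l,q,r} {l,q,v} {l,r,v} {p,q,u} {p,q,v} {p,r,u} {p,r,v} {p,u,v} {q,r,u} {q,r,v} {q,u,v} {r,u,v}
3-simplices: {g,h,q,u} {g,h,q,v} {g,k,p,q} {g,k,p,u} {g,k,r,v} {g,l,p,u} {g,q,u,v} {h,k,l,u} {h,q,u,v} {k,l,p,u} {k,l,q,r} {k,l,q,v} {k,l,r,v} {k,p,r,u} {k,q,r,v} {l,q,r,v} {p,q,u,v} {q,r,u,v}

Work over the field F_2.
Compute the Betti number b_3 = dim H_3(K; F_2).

b_3=1

n_0=9 n_1=35 n_2=53 n_3=18  [Z2]
∂1: piv[gh,gk,gl,gp,gq,gr,gu,gv] rk=8  ker:hk,hl,hq,hr,hu,hv,kl,kp,kq,kr,ku,kv,lp,lq,lr,lu,lv,pq,pr,pu,pv,qr,qu,qv,ru,rv,uv
∂2: piv[ghl,ghq,ghr,ghu,ghv,gkp,gkq,gkr,gku,gkv,glp,glu,gpq,gpr,gpu,gpv,gqu,gqv,grv,guv,hkl,hkq,hlq,klr,klv,kqr,kru] rk=27  ker:hku,hlu,hqu,hqv,huv,klp,klq,klu,kpq,kpr,kpu,kqv,krv,lpu,lqr,lqv,lrv,pqu,pqv,pru,prv,puv,qru,qrv,quv,ruv
∂3: piv[ghqu,ghqv,gkpq,gkpu,gkrv,glpu,gquv,hklu,hquv,klpu,klqr,klqv,klrv,kpru,kqrv,pquv,qruv] rk=17  ker:lqrv
b_3=(18−17)−0=1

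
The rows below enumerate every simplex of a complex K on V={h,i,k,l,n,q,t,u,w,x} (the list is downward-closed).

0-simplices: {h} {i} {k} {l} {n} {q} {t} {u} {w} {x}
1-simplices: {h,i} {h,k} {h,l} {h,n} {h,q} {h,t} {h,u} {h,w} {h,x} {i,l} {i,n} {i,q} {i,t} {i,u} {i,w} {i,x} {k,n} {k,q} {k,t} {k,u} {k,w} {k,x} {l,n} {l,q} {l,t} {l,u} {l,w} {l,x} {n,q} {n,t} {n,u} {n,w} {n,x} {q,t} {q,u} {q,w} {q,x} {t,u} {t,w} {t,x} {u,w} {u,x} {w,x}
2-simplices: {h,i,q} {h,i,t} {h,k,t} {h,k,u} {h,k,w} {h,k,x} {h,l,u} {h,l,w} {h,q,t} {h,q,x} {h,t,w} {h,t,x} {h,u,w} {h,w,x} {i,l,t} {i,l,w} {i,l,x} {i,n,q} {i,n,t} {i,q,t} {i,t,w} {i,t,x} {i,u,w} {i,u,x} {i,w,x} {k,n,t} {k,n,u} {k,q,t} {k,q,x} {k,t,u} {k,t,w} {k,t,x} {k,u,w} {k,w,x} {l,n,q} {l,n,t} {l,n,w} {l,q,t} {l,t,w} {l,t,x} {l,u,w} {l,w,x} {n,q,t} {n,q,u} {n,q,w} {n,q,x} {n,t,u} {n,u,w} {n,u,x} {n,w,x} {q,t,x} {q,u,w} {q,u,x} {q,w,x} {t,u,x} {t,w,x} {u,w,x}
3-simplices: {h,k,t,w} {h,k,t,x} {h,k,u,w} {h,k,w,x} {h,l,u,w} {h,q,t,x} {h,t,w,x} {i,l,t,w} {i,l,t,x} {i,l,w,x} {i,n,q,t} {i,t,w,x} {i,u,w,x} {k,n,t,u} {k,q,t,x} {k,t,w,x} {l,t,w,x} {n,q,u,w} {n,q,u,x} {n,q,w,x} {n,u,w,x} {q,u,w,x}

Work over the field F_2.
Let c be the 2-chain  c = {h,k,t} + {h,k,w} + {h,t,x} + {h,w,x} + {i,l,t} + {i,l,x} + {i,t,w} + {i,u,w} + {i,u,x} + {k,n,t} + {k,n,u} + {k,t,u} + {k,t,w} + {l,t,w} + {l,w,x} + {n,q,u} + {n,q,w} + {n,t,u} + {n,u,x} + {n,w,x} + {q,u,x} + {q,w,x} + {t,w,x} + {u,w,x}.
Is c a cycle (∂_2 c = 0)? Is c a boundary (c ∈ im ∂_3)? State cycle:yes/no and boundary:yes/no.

cycle:yes boundary:yes

n_0=10 n_1=43 n_2=57 n_3=22  [Z2]
∂1: piv[hi,hk,hl,hn,hq,ht,hu,hw,hx] rk=9  ker:il,in,iq,it,iu,iw,ix,kn,kq,kt,ku,kw,kx,ln,lq,lt,lu,lw,lx,nq,nt,nu,nw,nx,qt,qu,qw,qx,tu,tw,tx,uw,ux,wx
∂2: piv[hiq,hit,hkt,hku,hkw,hkx,hlu,hlw,hqt,hqx,htw,htx,huw,hwx,ilt,ilw,ilx,inq,int,itw,itx,iuw,iux,knt,knu,kqt,ktu,lnq,lnt,lnw,nqu,nqw,nqx] rk=33  ker:iqt,iwx,kqx,ktw,ktx,kuw,kwx,lqt,ltw,ltx,luw,lwx,nqt,ntu,nuw,nux,nwx,qtx,quw,qux,qwx,tux,twx,uwx
∂3: piv[hktw,hktx,hkuw,hkwx,hluw,hqtx,htwx,iltw,iltx,ilwx,inqt,itwx,iuwx,kntu,kqtx,nquw,nqux,nqwx,nuwx] rk=19  ker:ktwx,ltwx,quwx
∂2c = 0
c vs im∂3: reduces to 0 ⇒ boundary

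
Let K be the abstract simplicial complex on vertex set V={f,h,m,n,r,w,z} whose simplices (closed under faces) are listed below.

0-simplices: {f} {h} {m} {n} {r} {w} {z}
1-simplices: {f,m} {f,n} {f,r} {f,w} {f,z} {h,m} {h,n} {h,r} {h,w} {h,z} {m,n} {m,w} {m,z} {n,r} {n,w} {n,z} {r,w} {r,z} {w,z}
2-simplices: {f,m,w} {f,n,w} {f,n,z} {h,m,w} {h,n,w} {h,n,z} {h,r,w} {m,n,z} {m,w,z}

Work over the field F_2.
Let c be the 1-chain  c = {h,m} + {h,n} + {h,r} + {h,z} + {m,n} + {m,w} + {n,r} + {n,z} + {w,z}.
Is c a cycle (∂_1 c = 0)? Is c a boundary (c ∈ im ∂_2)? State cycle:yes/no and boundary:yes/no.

cycle:no boundary:no

n_0=7 n_1=19 n_2=9  [Z2]
∂1: piv[fm,fn,fr,fw,fz,hm] rk=6  ker:hn,hr,hw,hz,mn,mw,mz,nr,nw,nz,rw,rz,wz
∂2: piv[fmw,fnw,fnz,hmw,hnw,hnz,hrw,mnz,mwz] rk=9
∂1c = {m} + {z}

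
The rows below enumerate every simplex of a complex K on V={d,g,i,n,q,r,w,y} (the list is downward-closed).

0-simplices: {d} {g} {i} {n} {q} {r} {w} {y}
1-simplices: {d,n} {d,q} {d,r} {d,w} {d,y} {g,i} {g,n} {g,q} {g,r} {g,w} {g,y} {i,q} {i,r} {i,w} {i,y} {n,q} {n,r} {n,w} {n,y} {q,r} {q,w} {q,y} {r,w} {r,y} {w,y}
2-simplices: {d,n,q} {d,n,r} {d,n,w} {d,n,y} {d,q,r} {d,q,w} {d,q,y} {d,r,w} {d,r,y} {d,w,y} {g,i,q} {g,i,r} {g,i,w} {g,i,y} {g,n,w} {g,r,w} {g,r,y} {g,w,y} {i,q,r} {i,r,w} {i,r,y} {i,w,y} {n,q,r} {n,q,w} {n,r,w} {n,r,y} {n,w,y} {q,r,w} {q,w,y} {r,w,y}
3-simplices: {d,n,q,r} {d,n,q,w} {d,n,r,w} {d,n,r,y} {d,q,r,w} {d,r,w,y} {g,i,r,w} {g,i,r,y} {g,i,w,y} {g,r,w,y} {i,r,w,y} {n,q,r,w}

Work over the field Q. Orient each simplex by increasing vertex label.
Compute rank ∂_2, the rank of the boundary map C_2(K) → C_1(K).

rank∂_2=18

n_0=8 n_1=25 n_2=30 n_3=12  [Q]
∂1: piv[dn,dq,dr,dw,dy,gi,gn] rk=7  ker:gq,gr,gw,gy,iq,ir,iw,iy,nq,nr,nw,ny,qr,qw,qy,rw,ry,wy
∂2: piv[dnq,dnr,dnw,dny,dqr,dqw,dqy,drw,dry,dwy,giq,gir,giw,giy,gnw,grw,gry,iqr] rk=18  ker:gwy,irw,iry,iwy,nqr,nqw,nrw,nry,nwy,qrw,qwy,rwy
∂3: piv[dnqr,dnqw,dnrw,dnry,dqrw,drwy,girw,giry,giwy,grwy] rk=10  ker:irwy,nqrw
rk∂_2=18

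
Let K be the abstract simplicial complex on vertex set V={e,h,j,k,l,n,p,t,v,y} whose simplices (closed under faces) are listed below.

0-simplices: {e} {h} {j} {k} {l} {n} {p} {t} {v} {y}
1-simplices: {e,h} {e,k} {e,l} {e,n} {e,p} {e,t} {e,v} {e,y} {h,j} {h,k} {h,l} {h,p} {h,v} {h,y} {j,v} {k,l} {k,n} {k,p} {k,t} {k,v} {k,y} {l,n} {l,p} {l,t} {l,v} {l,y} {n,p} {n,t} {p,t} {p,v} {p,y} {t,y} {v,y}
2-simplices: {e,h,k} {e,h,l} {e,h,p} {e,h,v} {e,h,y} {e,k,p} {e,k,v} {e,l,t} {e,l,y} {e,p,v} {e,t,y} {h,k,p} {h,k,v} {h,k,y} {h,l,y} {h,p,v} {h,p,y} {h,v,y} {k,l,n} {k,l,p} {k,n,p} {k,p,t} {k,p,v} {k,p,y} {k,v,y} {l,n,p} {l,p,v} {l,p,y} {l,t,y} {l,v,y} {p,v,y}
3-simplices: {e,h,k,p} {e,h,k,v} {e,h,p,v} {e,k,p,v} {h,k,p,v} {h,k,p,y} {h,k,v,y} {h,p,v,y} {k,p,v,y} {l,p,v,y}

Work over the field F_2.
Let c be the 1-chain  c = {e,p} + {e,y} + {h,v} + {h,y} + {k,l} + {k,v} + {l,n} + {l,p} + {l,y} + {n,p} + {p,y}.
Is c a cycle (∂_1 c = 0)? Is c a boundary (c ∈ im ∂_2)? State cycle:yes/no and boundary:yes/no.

n_0=10 n_1=33 n_2=31 n_3=10  [Z2]
∂1: piv[eh,ek,el,en,ep,et,ev,ey,hj] rk=9  ker:hk,hl,hp,hv,hy,jv,kl,kn,kp,kt,kv,ky,ln,lp,lt,lv,ly,np,nt,pt,pv,py,ty,vy
∂2: piv[ehk,ehl,ehp,ehv,ehy,ekp,ekv,elt,ely,epv,ety,hky,hpy,hvy,kln,klp,knp,kpt,lpv,lpy] rk=20  ker:hkp,hkv,hly,hpv,kpv,kpy,kvy,lnp,lty,lvy,pvy
∂3: piv[ehkp,ehkv,ehpv,ekpv,hkpy,hkvy,hpvy,lpvy] rk=8  ker:hkpv,kpvy
∂1c = 0
c vs im∂2: reduces to 0 ⇒ boundary

cycle:yes boundary:yes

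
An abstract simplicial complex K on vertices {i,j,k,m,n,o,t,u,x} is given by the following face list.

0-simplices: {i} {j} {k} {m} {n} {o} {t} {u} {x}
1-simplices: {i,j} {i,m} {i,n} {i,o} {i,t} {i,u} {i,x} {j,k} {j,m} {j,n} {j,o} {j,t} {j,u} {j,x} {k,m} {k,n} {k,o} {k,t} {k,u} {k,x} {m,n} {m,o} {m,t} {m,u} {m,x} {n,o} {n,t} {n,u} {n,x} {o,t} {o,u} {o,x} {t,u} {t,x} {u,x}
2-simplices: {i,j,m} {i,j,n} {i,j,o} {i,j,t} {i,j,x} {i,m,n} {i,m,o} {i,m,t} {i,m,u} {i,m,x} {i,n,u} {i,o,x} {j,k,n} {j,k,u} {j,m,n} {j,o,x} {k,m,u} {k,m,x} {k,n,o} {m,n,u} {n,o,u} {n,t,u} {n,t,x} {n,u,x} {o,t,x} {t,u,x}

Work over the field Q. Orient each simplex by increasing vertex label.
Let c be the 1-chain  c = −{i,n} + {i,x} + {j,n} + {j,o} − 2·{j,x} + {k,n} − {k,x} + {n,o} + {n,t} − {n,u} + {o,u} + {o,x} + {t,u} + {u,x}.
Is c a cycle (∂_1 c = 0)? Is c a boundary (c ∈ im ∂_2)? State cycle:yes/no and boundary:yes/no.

n_0=9 n_1=35 n_2=26  [Q]
∂1: piv[ij,im,in,io,it,iu,ix,jk] rk=8  ker:jm,jn,jo,jt,ju,jx,km,kn,ko,kt,ku,kx,mn,mo,mt,mu,mx,no,nt,nu,nx,ot,ou,ox,tu,tx,ux
∂2: piv[ijm,ijn,ijo,ijt,ijx,imn,imo,imt,imu,imx,inu,iox,jkn,jku,kmu,kmx,kno,nou,ntu,ntx,nux,otx] rk=22  ker:jmn,jox,mnu,tux
∂1c = 0
c vs im∂2: residual ≠ 0 ⇒ not boundary

cycle:yes boundary:no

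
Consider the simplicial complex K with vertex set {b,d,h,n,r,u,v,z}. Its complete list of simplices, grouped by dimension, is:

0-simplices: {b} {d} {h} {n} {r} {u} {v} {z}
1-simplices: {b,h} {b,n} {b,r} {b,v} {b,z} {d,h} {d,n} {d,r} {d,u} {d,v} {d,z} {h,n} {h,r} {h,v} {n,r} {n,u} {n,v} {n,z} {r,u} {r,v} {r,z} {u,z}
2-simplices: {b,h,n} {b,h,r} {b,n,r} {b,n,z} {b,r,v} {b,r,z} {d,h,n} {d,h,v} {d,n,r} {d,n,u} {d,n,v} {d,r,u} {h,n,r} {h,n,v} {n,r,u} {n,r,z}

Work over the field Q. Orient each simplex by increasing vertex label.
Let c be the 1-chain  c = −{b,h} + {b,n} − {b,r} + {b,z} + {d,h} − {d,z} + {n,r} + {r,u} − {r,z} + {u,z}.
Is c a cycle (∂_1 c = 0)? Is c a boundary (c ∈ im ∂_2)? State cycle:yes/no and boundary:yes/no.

cycle:yes boundary:no

n_0=8 n_1=22 n_2=16  [Q]
∂1: piv[bh,bn,br,bv,bz,dh,du] rk=7  ker:dn,dr,dv,dz,hn,hr,hv,nr,nu,nv,nz,ru,rv,rz,uz
∂2: piv[bhn,bhr,bnr,bnz,brv,brz,dhn,dhv,dnr,dnu,dnv,dru] rk=12  ker:hnr,hnv,nru,nrz
∂1c = 0
c vs im∂2: residual ≠ 0 ⇒ not boundary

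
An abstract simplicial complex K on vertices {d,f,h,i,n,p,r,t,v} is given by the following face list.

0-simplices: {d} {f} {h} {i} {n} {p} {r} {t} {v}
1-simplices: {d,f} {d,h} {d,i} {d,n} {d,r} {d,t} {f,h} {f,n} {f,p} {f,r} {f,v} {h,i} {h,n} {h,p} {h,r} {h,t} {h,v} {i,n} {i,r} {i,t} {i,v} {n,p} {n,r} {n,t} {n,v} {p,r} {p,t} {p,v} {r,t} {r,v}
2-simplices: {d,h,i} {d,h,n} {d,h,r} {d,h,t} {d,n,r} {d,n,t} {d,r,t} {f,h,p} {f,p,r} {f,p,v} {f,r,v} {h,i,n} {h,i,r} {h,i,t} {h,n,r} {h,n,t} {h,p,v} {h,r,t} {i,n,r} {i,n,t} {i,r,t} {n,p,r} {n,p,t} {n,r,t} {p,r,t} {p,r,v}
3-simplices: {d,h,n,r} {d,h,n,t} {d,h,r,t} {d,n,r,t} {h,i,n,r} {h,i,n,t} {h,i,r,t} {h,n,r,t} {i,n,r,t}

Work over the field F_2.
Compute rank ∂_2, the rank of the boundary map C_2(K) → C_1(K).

n_0=9 n_1=30 n_2=26 n_3=9  [Z2]
∂1: piv[df,dh,di,dn,dr,dt,fp,fv] rk=8  ker:fh,fn,fr,hi,hn,hp,hr,ht,hv,in,ir,it,iv,np,nr,nt,nv,pr,pt,pv,rt,rv
∂2: piv[dhi,dhn,dhr,dht,dnr,dnt,drt,fhp,fpr,fpv,frv,hin,hir,hit,hpv,npr,npt] rk=17  ker:hnr,hnt,hrt,inr,int,irt,nrt,prt,prv
∂3: piv[dhnr,dhnt,dhrt,dnrt,hinr,hint,hirt] rk=7  ker:hnrt,inrt
rk∂_2=17

rank∂_2=17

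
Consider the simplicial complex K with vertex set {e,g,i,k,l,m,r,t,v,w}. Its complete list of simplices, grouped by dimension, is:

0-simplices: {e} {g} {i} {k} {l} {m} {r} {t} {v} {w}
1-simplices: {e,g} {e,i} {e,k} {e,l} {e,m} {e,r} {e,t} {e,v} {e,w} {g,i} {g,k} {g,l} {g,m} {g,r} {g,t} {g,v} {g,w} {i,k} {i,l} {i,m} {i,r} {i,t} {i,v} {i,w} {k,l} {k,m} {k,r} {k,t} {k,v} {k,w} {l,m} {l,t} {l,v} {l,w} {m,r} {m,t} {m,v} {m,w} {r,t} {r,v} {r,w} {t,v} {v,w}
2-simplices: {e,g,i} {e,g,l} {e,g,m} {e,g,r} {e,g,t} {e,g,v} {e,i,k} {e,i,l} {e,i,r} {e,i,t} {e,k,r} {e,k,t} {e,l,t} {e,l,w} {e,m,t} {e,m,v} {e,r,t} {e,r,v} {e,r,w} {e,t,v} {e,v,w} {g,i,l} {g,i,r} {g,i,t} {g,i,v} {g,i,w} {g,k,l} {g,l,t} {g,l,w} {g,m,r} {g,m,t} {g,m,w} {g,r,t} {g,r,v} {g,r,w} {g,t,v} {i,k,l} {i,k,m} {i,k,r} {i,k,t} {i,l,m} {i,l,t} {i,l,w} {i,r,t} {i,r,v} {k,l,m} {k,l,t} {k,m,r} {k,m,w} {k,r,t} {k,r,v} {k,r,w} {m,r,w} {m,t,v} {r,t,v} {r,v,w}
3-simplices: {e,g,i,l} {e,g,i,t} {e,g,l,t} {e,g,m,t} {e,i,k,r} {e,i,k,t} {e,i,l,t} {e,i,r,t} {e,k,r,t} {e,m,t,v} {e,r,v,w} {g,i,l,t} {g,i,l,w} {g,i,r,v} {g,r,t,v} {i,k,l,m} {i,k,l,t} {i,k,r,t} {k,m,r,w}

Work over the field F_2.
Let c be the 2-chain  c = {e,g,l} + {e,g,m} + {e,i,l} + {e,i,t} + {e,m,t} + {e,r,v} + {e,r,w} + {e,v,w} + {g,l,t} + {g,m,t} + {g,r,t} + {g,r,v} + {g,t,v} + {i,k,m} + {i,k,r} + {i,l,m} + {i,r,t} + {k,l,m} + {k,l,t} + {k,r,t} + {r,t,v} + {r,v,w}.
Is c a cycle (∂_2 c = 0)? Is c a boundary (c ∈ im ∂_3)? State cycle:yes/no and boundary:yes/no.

n_0=10 n_1=43 n_2=56 n_3=19  [Z2]
∂1: piv[eg,ei,ek,el,em,er,et,ev,ew] rk=9  ker:gi,gk,gl,gm,gr,gt,gv,gw,ik,il,im,ir,it,iv,iw,kl,km,kr,kt,kv,kw,lm,lt,lv,lw,mr,mt,mv,mw,rt,rv,rw,tv,vw
∂2: piv[egi,egl,egm,egr,egt,egv,eik,eil,eir,eit,ekr,ekt,elt,elw,emt,emv,ert,erv,erw,etv,evw,giv,giw,gkl,glw,gmr,gmw,ikl,ikm,ilm,kmr,kmw,krv] rk=33  ker:gil,gir,git,glt,gmt,grt,grv,grw,gtv,ikr,ikt,ilt,ilw,irt,irv,klm,klt,krt,krw,mrw,mtv,rtv,rvw
∂3: piv[egil,egit,eglt,egmt,eikr,eikt,eilt,eirt,ekrt,emtv,ervw,gilw,girv,grtv,iklm,iklt,kmrw] rk=17  ker:gilt,ikrt
∂2c = 0
c vs im∂3: reduces to 0 ⇒ boundary

cycle:yes boundary:yes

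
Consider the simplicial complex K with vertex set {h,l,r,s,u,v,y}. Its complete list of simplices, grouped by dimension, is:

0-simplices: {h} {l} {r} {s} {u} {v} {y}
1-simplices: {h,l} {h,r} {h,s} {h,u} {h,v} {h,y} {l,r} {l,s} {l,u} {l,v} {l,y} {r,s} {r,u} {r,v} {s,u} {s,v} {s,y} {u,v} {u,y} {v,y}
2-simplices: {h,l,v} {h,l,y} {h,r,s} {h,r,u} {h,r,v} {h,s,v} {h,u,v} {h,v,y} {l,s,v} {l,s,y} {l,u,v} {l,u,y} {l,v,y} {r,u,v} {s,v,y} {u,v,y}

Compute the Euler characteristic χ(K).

χ(K)=3

n_0=7 n_1=20 n_2=16
χ=+7−20+16=3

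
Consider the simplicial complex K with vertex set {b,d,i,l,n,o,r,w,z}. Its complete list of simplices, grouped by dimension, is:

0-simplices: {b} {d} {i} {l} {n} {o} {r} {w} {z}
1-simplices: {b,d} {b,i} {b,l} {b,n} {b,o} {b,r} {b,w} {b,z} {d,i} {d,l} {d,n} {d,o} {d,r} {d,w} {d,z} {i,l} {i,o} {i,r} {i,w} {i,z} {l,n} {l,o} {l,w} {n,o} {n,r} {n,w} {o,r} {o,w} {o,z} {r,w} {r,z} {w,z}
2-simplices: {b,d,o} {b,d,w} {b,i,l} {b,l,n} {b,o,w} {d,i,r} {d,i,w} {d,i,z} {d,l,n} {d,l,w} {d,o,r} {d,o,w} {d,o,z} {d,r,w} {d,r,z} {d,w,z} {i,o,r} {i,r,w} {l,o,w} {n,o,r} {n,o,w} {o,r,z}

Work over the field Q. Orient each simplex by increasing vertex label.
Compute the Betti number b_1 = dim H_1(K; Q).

n_0=9 n_1=32 n_2=22  [Q]
∂1: piv[bd,bi,bl,bn,bo,br,bw,bz] rk=8  ker:di,dl,dn,do,dr,dw,dz,il,io,ir,iw,iz,ln,lo,lw,no,nr,nw,or,ow,oz,rw,rz,wz
∂2: piv[bdo,bdw,bil,bln,bow,dir,diw,diz,dln,dlw,dor,doz,drw,drz,dwz,ior,low,nor,now] rk=19  ker:dow,irw,orz
b_1=(32−8)−19=5

b_1=5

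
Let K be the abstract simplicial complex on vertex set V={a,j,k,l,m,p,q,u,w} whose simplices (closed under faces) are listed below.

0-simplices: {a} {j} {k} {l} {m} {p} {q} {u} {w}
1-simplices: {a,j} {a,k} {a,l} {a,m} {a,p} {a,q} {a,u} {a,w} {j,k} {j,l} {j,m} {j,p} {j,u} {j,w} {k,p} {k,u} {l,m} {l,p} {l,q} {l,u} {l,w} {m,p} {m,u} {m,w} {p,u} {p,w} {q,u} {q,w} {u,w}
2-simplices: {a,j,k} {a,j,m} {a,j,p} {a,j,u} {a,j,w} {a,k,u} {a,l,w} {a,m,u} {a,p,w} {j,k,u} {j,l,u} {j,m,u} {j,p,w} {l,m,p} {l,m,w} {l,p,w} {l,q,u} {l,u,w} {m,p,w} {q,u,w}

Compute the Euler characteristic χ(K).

χ(K)=0

n_0=9 n_1=29 n_2=20
χ=+9−29+20=0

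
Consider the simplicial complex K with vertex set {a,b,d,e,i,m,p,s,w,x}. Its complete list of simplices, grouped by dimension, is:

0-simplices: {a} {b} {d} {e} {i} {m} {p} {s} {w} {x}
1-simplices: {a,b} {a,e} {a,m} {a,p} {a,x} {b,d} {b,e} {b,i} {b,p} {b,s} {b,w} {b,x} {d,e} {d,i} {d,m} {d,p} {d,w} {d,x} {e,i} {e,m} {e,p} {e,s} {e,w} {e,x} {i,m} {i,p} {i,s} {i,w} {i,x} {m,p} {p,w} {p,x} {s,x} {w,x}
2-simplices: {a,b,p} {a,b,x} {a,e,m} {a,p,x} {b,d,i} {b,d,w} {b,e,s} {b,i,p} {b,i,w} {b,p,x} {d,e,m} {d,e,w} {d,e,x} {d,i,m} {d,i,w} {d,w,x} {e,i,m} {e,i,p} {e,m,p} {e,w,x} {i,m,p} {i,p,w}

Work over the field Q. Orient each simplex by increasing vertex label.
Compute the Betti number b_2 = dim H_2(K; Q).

b_2=4

n_0=10 n_1=34 n_2=22  [Q]
∂1: piv[ab,ae,am,ap,ax,bd,bi,bs,bw] rk=9  ker:be,bp,bx,de,di,dm,dp,dw,dx,ei,em,ep,es,ew,ex,im,ip,is,iw,ix,mp,pw,px,sx,wx
∂2: piv[abp,abx,aem,apx,bdi,bdw,bes,bip,biw,dem,dew,dex,dim,dwx,eim,eip,emp,ipw] rk=18  ker:bpx,diw,ewx,imp
b_2=(22−18)−0=4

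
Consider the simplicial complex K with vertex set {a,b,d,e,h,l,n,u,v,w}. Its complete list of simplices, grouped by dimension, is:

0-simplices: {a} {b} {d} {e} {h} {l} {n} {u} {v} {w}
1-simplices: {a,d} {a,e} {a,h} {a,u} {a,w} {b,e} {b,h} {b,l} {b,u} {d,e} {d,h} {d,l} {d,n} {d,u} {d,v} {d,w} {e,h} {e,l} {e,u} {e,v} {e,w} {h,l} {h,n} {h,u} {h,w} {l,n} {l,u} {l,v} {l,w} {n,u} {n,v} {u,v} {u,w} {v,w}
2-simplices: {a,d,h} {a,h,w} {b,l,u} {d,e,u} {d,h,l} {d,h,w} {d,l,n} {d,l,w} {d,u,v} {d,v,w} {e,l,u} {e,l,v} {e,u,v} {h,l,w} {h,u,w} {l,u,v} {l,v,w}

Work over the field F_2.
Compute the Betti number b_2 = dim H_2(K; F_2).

b_2=2

n_0=10 n_1=34 n_2=17  [Z2]
∂1: piv[ad,ae,ah,au,aw,be,bl,dn,dv] rk=9  ker:bh,bu,de,dh,dl,du,dw,eh,el,eu,ev,ew,hl,hn,hu,hw,ln,lu,lv,lw,nu,nv,uv,uw,vw
∂2: piv[adh,ahw,blu,deu,dhl,dhw,dln,dlw,duv,dvw,elu,elv,euv,huw,lvw] rk=15  ker:hlw,luv
b_2=(17−15)−0=2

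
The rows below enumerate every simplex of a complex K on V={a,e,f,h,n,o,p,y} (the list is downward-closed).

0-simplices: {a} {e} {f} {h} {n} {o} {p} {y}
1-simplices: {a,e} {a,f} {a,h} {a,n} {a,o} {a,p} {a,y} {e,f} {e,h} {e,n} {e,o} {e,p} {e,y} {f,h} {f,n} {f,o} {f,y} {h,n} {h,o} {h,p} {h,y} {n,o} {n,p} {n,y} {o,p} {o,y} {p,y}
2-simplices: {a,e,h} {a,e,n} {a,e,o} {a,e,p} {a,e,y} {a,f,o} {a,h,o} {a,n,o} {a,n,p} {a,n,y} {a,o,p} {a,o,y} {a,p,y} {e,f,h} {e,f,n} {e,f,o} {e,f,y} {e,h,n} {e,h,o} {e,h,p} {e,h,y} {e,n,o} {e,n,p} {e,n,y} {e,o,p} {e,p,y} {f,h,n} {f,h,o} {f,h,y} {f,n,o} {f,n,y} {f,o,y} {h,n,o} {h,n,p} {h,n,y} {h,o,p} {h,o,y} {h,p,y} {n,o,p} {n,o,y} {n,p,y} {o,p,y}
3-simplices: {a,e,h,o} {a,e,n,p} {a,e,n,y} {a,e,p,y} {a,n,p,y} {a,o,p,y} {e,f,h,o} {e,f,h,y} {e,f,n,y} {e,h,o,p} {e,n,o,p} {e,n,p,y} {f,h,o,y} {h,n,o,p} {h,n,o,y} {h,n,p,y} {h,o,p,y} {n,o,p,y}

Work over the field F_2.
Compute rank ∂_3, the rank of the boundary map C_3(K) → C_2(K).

rank∂_3=16

n_0=8 n_1=27 n_2=42 n_3=18  [Z2]
∂1: piv[ae,af,ah,an,ao,ap,ay] rk=7  ker:ef,eh,en,eo,ep,ey,fh,fn,fo,fy,hn,ho,hp,hy,no,np,ny,op,oy,py
∂2: piv[aeh,aen,aeo,aep,aey,afo,aho,ano,anp,any,aop,aoy,apy,efh,efn,efo,efy,ehn,ehp,ehy] rk=20  ker:eho,eno,enp,eny,eop,epy,fhn,fho,fhy,fno,fny,foy,hno,hnp,hny,hop,hoy,hpy,nop,noy,npy,opy
∂3: piv[aeho,aenp,aeny,aepy,anpy,aopy,efho,efhy,efny,ehop,enop,fhoy,hnop,hnoy,hnpy,hopy] rk=16  ker:enpy,nopy
rk∂_3=16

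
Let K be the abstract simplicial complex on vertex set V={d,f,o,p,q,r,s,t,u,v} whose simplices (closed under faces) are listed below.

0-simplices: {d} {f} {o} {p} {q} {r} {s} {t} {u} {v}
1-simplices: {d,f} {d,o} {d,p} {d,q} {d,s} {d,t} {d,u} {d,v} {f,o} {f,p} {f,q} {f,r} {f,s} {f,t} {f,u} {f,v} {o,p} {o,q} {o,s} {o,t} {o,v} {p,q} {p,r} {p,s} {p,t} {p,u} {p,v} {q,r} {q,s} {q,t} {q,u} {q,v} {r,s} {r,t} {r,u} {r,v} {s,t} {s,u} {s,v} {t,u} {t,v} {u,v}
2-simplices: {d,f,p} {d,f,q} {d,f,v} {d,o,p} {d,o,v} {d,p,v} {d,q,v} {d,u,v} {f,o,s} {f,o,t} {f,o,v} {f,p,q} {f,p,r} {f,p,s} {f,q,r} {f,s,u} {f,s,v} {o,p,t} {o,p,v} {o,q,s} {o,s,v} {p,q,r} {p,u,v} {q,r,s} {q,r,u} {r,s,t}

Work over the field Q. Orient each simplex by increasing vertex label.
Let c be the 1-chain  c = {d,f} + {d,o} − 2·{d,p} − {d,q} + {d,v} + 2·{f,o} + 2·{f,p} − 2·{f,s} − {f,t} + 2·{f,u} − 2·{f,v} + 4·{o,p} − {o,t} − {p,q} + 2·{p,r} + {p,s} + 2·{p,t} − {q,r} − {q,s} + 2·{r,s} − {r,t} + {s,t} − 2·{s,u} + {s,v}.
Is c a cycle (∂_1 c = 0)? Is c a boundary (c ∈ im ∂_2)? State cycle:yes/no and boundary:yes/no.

cycle:yes boundary:yes

n_0=10 n_1=42 n_2=26  [Q]
∂1: piv[df,do,dp,dq,ds,dt,du,dv,fr] rk=9  ker:fo,fp,fq,fs,ft,fu,fv,op,oq,os,ot,ov,pq,pr,ps,pt,pu,pv,qr,qs,qt,qu,qv,rs,rt,ru,rv,st,su,sv,tu,tv,uv
∂2: piv[dfp,dfq,dfv,dop,dov,dpv,dqv,duv,fos,fot,fov,fpq,fpr,fps,fqr,fsu,fsv,opt,oqs,puv,qrs,qru,rst] rk=23  ker:opv,osv,pqr
∂1c = 0
c vs im∂2: reduces to 0 ⇒ boundary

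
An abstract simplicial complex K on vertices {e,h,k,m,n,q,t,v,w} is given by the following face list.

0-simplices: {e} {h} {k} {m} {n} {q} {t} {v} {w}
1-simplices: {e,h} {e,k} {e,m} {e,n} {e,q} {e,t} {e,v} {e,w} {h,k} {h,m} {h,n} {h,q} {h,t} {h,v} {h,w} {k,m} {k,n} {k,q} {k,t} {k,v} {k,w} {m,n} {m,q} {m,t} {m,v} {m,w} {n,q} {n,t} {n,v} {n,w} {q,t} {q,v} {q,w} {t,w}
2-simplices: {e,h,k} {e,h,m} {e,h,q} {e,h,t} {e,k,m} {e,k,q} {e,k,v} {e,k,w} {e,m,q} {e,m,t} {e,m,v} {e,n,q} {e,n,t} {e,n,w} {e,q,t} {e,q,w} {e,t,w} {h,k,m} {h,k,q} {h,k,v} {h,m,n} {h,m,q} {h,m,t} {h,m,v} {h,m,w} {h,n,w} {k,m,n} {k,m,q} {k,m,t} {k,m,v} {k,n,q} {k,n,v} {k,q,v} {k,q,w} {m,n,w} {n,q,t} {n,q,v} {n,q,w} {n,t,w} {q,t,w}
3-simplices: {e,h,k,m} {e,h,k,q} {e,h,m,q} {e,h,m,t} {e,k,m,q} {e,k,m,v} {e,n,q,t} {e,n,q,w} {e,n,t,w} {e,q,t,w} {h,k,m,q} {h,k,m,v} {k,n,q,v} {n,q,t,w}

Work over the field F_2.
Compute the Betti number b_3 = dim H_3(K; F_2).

n_0=9 n_1=34 n_2=40 n_3=14  [Z2]
∂1: piv[eh,ek,em,en,eq,et,ev,ew] rk=8  ker:hk,hm,hn,hq,ht,hv,hw,km,kn,kq,kt,kv,kw,mn,mq,mt,mv,mw,nq,nt,nv,nw,qt,qv,qw,tw
∂2: piv[ehk,ehm,ehq,eht,ekm,ekq,ekv,ekw,emq,emt,emv,enq,ent,enw,eqt,eqw,etw,hkv,hmn,hmw,hnw,kmn,kmt,knq,knv,kqv] rk=26  ker:hkm,hkq,hmq,hmt,hmv,kmq,kmv,kqw,mnw,nqt,nqv,nqw,ntw,qtw
∂3: piv[ehkm,ehkq,ehmq,ehmt,ekmq,ekmv,enqt,enqw,entw,eqtw,hkmv,knqv] rk=12  ker:hkmq,nqtw
b_3=(14−12)−0=2

b_3=2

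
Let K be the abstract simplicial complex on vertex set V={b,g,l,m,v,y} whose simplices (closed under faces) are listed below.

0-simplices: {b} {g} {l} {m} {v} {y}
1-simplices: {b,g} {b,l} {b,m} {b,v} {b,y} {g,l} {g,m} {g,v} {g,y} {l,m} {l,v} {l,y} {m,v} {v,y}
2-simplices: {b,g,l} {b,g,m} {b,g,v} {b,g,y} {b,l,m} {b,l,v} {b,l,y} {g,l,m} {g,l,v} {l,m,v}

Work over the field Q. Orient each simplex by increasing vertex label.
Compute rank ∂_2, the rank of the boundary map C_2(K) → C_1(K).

n_0=6 n_1=14 n_2=10  [Q]
∂1: piv[bg,bl,bm,bv,by] rk=5  ker:gl,gm,gv,gy,lm,lv,ly,mv,vy
∂2: piv[bgl,bgm,bgv,bgy,blm,blv,bly,lmv] rk=8  ker:glm,glv
rk∂_2=8

rank∂_2=8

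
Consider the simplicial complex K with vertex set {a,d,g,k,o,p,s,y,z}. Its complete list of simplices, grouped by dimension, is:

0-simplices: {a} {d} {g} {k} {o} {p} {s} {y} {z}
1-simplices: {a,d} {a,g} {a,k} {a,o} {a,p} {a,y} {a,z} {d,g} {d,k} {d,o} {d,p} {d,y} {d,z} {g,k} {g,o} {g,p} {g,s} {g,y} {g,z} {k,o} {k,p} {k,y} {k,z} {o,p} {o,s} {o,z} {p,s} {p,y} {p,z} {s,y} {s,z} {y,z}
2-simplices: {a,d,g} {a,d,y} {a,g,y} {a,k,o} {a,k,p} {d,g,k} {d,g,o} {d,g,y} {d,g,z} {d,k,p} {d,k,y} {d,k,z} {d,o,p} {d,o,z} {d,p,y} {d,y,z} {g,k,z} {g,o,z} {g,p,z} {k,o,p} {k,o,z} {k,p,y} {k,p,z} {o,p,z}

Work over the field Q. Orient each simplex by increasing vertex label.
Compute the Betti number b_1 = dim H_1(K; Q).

b_1=6

n_0=9 n_1=32 n_2=24  [Q]
∂1: piv[ad,ag,ak,ao,ap,ay,az,gs] rk=8  ker:dg,dk,do,dp,dy,dz,gk,go,gp,gy,gz,ko,kp,ky,kz,op,os,oz,ps,py,pz,sy,sz,yz
∂2: piv[adg,ady,agy,ako,akp,dgk,dgo,dgz,dkp,dky,dkz,dop,doz,dpy,dyz,gpz,kop,kpz] rk=18  ker:dgy,gkz,goz,koz,kpy,opz
b_1=(32−8)−18=6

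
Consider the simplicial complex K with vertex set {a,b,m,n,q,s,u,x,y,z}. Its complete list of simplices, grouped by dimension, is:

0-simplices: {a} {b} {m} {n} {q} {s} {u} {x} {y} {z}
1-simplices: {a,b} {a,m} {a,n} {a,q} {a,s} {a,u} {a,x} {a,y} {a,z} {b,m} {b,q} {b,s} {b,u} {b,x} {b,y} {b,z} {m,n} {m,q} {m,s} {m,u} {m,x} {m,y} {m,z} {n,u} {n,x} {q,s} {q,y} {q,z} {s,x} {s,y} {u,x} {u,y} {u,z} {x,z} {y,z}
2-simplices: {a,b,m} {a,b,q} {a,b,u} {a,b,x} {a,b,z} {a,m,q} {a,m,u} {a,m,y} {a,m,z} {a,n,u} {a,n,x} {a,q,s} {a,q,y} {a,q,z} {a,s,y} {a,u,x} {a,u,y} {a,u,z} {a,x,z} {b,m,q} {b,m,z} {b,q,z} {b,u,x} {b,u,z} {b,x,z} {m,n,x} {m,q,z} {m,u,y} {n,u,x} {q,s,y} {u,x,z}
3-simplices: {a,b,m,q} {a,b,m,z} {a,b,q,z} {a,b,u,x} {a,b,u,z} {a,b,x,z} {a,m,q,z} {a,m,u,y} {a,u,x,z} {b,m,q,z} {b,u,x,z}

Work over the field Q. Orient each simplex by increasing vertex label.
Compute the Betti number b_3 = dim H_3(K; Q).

n_0=10 n_1=35 n_2=31 n_3=11  [Q]
∂1: piv[ab,am,an,aq,as,au,ax,ay,az] rk=9  ker:bm,bq,bs,bu,bx,by,bz,mn,mq,ms,mu,mx,my,mz,nu,nx,qs,qy,qz,sx,sy,ux,uy,uz,xz,yz
∂2: piv[abm,abq,abu,abx,abz,amq,amu,amy,amz,anu,anx,aqs,aqy,aqz,asy,aux,auy,auz,axz,mnx] rk=20  ker:bmq,bmz,bqz,bux,buz,bxz,mqz,muy,nux,qsy,uxz
∂3: piv[abmq,abmz,abqz,abux,abuz,abxz,amqz,amuy,auxz] rk=9  ker:bmqz,buxz
b_3=(11−9)−0=2

b_3=2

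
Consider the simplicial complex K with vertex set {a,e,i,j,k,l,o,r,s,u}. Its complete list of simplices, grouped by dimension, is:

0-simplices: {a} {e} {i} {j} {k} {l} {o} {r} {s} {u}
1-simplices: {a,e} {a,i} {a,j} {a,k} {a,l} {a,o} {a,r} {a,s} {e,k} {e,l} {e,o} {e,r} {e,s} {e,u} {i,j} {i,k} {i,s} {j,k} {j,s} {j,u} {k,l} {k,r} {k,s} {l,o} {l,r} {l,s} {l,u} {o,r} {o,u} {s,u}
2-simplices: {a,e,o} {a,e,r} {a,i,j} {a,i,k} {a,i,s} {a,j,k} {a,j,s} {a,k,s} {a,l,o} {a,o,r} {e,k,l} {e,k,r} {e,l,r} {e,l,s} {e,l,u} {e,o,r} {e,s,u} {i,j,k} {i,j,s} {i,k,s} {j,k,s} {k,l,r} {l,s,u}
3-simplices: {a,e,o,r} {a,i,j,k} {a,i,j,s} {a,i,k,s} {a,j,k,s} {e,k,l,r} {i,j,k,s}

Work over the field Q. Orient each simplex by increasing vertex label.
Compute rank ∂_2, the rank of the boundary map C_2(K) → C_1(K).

n_0=10 n_1=30 n_2=23 n_3=7  [Q]
∂1: piv[ae,ai,aj,ak,al,ao,ar,as,eu] rk=9  ker:ek,el,eo,er,es,ij,ik,is,jk,js,ju,kl,kr,ks,lo,lr,ls,lu,or,ou,su
∂2: piv[aeo,aer,aij,aik,ais,ajk,ajs,aks,alo,aor,ekl,ekr,elr,els,elu,esu] rk=16  ker:eor,ijk,ijs,iks,jks,klr,lsu
∂3: piv[aeor,aijk,aijs,aiks,ajks,eklr] rk=6  ker:ijks
rk∂_2=16

rank∂_2=16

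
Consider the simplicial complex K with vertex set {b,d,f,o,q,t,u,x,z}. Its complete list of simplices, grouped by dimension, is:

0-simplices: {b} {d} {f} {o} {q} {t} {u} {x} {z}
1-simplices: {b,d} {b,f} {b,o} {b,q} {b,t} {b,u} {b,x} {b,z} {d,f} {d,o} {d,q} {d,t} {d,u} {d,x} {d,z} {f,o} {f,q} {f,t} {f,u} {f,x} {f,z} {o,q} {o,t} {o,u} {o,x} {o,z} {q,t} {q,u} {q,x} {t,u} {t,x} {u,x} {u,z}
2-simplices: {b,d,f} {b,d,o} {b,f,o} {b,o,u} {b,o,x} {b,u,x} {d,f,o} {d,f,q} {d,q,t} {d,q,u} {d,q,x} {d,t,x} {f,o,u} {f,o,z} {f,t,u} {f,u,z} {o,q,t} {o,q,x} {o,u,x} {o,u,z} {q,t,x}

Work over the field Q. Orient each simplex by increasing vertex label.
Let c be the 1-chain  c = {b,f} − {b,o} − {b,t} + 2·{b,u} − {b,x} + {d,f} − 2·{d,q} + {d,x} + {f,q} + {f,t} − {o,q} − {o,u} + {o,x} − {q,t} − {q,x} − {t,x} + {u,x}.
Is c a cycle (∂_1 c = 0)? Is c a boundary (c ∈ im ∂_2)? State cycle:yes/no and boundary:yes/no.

n_0=9 n_1=33 n_2=21  [Q]
∂1: piv[bd,bf,bo,bq,bt,bu,bx,bz] rk=8  ker:df,do,dq,dt,du,dx,dz,fo,fq,ft,fu,fx,fz,oq,ot,ou,ox,oz,qt,qu,qx,tu,tx,ux,uz
∂2: piv[bdf,bdo,bfo,bou,box,bux,dfq,dqt,dqu,dqx,dtx,fou,foz,ftu,fuz,oqt,oqx] rk=17  ker:dfo,oux,ouz,qtx
∂1c = 0
c vs im∂2: residual ≠ 0 ⇒ not boundary

cycle:yes boundary:no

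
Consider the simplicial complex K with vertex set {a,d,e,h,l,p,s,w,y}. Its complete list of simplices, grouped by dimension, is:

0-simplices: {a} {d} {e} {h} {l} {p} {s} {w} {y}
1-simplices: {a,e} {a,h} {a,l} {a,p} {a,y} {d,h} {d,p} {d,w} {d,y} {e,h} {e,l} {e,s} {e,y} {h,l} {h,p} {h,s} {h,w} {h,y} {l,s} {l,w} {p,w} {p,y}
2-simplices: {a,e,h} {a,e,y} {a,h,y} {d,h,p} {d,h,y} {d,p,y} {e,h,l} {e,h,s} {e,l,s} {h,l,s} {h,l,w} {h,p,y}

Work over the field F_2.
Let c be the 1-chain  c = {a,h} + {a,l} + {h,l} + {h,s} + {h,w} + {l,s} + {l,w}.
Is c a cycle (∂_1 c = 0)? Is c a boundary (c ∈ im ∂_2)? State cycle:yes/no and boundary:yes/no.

n_0=9 n_1=22 n_2=12  [Z2]
∂1: piv[ae,ah,al,ap,ay,dh,dw,es] rk=8  ker:dp,dy,eh,el,ey,hl,hp,hs,hw,hy,ls,lw,pw,py
∂2: piv[aeh,aey,ahy,dhp,dhy,dpy,ehl,ehs,els,hlw] rk=10  ker:hls,hpy
∂1c = 0
c vs im∂2: residual ≠ 0 ⇒ not boundary

cycle:yes boundary:no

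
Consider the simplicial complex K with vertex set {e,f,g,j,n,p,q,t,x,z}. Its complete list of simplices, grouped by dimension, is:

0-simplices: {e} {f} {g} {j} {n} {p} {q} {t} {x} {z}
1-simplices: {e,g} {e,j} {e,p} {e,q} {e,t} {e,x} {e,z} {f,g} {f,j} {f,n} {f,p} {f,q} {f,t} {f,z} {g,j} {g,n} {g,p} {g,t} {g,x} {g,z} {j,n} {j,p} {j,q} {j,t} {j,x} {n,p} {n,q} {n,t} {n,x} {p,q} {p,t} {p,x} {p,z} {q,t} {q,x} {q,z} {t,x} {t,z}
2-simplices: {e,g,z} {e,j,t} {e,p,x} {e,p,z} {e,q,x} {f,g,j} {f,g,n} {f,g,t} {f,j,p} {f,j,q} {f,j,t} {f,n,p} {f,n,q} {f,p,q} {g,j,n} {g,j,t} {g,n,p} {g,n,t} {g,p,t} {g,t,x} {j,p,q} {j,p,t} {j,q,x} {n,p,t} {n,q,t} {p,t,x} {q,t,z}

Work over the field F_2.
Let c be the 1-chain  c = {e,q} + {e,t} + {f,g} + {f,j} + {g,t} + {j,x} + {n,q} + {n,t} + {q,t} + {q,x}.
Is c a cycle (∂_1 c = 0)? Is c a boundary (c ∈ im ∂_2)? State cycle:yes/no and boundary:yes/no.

cycle:yes boundary:no

n_0=10 n_1=38 n_2=27  [Z2]
∂1: piv[eg,ej,ep,eq,et,ex,ez,fg,fn] rk=9  ker:fj,fp,fq,ft,fz,gj,gn,gp,gt,gx,gz,jn,jp,jq,jt,jx,np,nq,nt,nx,pq,pt,px,pz,qt,qx,qz,tx,tz
∂2: piv[egz,ejt,epx,epz,eqx,fgj,fgn,fgt,fjp,fjq,fjt,fnp,fnq,fpq,gjn,gnp,gnt,gpt,gtx,jqx,nqt,ptx,qtz] rk=23  ker:gjt,jpq,jpt,npt
∂1c = 0
c vs im∂2: residual ≠ 0 ⇒ not boundary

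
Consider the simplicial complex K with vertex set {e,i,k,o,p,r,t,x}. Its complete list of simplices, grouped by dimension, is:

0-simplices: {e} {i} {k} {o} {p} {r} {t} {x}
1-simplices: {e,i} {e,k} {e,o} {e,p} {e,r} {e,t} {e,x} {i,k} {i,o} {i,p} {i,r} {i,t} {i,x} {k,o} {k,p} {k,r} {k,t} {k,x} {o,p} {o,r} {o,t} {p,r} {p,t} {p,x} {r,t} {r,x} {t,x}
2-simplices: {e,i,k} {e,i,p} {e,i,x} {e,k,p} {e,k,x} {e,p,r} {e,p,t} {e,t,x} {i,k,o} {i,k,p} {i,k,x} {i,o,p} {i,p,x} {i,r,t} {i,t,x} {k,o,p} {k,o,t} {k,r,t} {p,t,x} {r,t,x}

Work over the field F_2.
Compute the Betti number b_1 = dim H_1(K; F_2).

b_1=4

n_0=8 n_1=27 n_2=20  [Z2]
∂1: piv[ei,ek,eo,ep,er,et,ex] rk=7  ker:ik,io,ip,ir,it,ix,ko,kp,kr,kt,kx,op,or,ot,pr,pt,px,rt,rx,tx
∂2: piv[eik,eip,eix,ekp,ekx,epr,ept,etx,iko,iop,ipx,irt,itx,kot,krt,rtx] rk=16  ker:ikp,ikx,kop,ptx
b_1=(27−7)−16=4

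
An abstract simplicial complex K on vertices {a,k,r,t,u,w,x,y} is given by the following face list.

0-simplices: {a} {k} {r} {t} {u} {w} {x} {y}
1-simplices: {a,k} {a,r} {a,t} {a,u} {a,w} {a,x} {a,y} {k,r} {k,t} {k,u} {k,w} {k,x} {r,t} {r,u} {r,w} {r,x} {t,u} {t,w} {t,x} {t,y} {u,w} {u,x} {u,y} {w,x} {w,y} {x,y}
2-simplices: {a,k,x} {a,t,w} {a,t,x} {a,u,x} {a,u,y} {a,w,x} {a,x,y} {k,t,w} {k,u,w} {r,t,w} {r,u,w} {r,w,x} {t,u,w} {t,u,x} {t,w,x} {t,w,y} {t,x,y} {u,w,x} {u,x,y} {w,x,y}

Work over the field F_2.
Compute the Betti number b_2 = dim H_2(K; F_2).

b_2=4

n_0=8 n_1=26 n_2=20  [Z2]
∂1: piv[ak,ar,at,au,aw,ax,ay] rk=7  ker:kr,kt,ku,kw,kx,rt,ru,rw,rx,tu,tw,tx,ty,uw,ux,uy,wx,wy,xy
∂2: piv[akx,atw,atx,aux,auy,awx,axy,ktw,kuw,rtw,ruw,rwx,tuw,tux,twy,txy] rk=16  ker:twx,uwx,uxy,wxy
b_2=(20−16)−0=4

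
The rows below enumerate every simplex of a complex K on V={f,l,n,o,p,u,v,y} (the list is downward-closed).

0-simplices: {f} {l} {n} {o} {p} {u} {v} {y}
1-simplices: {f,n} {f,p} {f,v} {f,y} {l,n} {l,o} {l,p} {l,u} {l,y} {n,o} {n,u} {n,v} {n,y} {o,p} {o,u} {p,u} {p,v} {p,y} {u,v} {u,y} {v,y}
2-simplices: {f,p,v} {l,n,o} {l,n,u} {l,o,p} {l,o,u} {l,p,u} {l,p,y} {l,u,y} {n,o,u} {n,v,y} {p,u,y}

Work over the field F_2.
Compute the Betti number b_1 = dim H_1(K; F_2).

n_0=8 n_1=21 n_2=11  [Z2]
∂1: piv[fn,fp,fv,fy,ln,lo,lu] rk=7  ker:lp,ly,no,nu,nv,ny,op,ou,pu,pv,py,uv,uy,vy
∂2: piv[fpv,lno,lnu,lop,lou,lpu,lpy,luy,nvy] rk=9  ker:nou,puy
b_1=(21−7)−9=5

b_1=5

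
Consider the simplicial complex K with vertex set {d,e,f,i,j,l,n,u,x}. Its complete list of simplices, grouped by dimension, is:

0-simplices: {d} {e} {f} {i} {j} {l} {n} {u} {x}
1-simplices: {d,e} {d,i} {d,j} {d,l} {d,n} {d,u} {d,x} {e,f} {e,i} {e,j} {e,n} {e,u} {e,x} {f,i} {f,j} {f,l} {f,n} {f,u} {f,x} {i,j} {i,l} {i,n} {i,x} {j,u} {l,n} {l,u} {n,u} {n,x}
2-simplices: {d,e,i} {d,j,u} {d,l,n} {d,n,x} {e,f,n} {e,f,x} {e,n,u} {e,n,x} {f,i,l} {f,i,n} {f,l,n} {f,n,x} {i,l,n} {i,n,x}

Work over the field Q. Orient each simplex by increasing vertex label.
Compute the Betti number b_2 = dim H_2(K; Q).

n_0=9 n_1=28 n_2=14  [Q]
∂1: piv[de,di,dj,dl,dn,du,dx,ef] rk=8  ker:ei,ej,en,eu,ex,fi,fj,fl,fn,fu,fx,ij,il,in,ix,ju,ln,lu,nu,nx
∂2: piv[dei,dju,dln,dnx,efn,efx,enu,enx,fil,fin,fln,inx] rk=12  ker:fnx,iln
b_2=(14−12)−0=2

b_2=2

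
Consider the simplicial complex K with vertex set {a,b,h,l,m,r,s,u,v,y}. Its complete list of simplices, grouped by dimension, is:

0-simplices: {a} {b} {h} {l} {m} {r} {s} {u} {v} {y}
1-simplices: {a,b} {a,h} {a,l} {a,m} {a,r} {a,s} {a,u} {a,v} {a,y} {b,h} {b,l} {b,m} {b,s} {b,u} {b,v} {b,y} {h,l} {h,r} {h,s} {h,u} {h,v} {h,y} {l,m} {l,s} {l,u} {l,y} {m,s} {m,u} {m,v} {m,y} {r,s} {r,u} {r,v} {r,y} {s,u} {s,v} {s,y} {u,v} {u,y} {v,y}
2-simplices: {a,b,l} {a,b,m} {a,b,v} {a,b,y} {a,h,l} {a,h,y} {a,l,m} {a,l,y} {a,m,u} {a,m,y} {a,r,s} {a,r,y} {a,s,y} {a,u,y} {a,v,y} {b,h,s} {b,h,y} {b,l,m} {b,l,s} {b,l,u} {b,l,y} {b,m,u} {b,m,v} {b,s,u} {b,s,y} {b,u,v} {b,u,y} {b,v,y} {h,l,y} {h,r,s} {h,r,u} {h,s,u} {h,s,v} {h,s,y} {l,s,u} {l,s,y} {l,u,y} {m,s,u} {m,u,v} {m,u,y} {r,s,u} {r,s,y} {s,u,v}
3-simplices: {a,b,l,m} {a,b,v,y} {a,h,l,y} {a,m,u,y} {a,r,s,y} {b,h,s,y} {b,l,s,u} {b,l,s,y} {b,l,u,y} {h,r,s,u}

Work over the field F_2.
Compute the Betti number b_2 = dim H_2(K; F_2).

b_2=3

n_0=10 n_1=40 n_2=43 n_3=10  [Z2]
∂1: piv[ab,ah,al,am,ar,as,au,av,ay] rk=9  ker:bh,bl,bm,bs,bu,bv,by,hl,hr,hs,hu,hv,hy,lm,ls,lu,ly,ms,mu,mv,my,rs,ru,rv,ry,su,sv,sy,uv,uy,vy
∂2: piv[abl,abm,abv,aby,ahl,ahy,alm,aly,amu,amy,ars,ary,asy,auy,avy,bhs,bhy,bls,blu,bmu,bmv,bsu,bsy,buv,hrs,hru,hsu,hsv,msu,suv] rk=30  ker:blm,bly,buy,bvy,hly,hsy,lsu,lsy,luy,muv,muy,rsu,rsy
∂3: piv[ablm,abvy,ahly,amuy,arsy,bhsy,blsu,blsy,bluy,hrsu] rk=10
b_2=(43−30)−10=3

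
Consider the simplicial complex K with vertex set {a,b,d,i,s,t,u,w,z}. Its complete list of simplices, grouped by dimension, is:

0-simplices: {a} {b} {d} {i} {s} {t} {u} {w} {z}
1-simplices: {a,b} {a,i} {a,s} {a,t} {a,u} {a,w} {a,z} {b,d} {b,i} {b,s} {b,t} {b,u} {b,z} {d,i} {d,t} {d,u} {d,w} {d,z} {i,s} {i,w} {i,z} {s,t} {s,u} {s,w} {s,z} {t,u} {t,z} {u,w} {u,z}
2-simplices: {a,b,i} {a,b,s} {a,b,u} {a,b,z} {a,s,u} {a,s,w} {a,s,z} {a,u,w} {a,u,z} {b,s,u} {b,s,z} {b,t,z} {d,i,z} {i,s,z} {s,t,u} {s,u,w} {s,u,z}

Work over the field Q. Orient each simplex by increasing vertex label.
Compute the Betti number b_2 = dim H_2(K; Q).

n_0=9 n_1=29 n_2=17  [Q]
∂1: piv[ab,ai,as,at,au,aw,az,bd] rk=8  ker:bi,bs,bt,bu,bz,di,dt,du,dw,dz,is,iw,iz,st,su,sw,sz,tu,tz,uw,uz
∂2: piv[abi,abs,abu,abz,asu,asw,asz,auw,auz,btz,diz,isz,stu] rk=13  ker:bsu,bsz,suw,suz
b_2=(17−13)−0=4

b_2=4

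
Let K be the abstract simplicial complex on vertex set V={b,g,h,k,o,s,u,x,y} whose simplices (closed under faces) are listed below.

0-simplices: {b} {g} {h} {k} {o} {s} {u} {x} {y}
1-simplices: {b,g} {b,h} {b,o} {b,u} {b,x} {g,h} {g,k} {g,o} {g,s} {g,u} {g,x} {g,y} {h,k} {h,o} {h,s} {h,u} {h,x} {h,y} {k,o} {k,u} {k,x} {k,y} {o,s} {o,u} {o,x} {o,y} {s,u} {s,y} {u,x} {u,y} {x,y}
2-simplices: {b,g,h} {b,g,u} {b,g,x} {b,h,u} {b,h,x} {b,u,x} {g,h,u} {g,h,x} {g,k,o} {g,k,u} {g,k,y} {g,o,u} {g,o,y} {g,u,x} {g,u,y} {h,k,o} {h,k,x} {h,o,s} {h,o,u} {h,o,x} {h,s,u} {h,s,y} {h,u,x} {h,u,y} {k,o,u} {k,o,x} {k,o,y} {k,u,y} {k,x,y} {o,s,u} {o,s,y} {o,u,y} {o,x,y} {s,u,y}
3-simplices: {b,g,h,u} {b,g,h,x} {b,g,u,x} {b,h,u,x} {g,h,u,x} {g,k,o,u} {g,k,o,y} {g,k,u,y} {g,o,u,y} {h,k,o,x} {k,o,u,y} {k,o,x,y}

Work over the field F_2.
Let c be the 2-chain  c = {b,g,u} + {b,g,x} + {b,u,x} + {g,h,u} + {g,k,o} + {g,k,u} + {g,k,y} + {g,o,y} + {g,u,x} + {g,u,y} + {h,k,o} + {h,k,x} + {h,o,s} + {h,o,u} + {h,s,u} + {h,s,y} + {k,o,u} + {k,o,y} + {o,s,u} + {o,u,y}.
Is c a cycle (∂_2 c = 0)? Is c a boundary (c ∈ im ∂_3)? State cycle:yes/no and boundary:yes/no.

n_0=9 n_1=31 n_2=34 n_3=12  [Z2]
∂1: piv[bg,bh,bo,bu,bx,gk,gs,gy] rk=8  ker:gh,go,gu,gx,hk,ho,hs,hu,hx,hy,ko,ku,kx,ky,os,ou,ox,oy,su,sy,ux,uy,xy
∂2: piv[bgh,bgu,bgx,bhu,bhx,bux,gko,gku,gky,gou,goy,guy,hko,hkx,hos,hou,hox,hsu,hsy,huy,kxy] rk=21  ker:ghu,ghx,gux,hux,kou,kox,koy,kuy,osu,osy,ouy,oxy,suy
∂3: piv[bghu,bghx,bgux,bhux,gkou,gkoy,gkuy,gouy,hkox,koxy] rk=10  ker:ghux,kouy
∂2c = {g,h} + {g,k} + {g,u} + {g,y} + {h,o} + {h,s} + {h,u} + {h,x} + {h,y} + {k,x} + {o,y} + {s,y}

cycle:no boundary:no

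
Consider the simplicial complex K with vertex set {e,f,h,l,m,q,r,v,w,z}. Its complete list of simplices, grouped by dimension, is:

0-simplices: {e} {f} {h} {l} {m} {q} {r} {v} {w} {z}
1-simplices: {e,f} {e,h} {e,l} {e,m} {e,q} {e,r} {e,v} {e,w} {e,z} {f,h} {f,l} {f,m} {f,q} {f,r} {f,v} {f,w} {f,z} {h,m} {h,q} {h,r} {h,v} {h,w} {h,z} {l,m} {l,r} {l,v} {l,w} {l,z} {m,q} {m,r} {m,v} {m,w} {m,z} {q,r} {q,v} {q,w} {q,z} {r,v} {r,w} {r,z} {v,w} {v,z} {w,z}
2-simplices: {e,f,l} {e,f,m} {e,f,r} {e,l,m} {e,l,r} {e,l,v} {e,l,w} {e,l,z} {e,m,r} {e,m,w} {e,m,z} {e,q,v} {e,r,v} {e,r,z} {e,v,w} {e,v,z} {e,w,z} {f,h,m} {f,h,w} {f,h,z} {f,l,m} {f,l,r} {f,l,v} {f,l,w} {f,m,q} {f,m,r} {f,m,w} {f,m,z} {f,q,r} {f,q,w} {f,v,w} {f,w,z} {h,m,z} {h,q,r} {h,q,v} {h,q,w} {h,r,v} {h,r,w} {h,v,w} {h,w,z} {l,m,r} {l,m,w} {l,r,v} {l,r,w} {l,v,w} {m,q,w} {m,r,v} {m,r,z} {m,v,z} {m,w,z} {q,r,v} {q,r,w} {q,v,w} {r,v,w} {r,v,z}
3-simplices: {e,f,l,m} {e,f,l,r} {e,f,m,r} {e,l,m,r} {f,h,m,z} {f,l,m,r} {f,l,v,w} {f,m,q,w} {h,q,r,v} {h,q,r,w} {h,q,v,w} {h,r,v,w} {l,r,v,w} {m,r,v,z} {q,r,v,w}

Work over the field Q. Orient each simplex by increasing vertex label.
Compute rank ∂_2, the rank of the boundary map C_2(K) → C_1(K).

rank∂_2=32

n_0=10 n_1=43 n_2=55 n_3=15  [Q]
∂1: piv[ef,eh,el,em,eq,er,ev,ew,ez] rk=9  ker:fh,fl,fm,fq,fr,fv,fw,fz,hm,hq,hr,hv,hw,hz,lm,lr,lv,lw,lz,mq,mr,mv,mw,mz,qr,qv,qw,qz,rv,rw,rz,vw,vz,wz
∂2: piv[efl,efm,efr,elm,elr,elv,elw,elz,emr,emw,emz,eqv,erv,erz,evw,evz,ewz,fhm,fhw,fhz,flv,flw,fmq,fmz,fqr,fqw,hqr,hqv,hqw,hrv,hrw,mrv] rk=32  ker:flm,flr,fmr,fmw,fvw,fwz,hmz,hvw,hwz,lmr,lmw,lrv,lrw,lvw,mqw,mrz,mvz,mwz,qrv,qrw,qvw,rvw,rvz
∂3: piv[eflm,eflr,efmr,elmr,fhmz,flvw,fmqw,hqrv,hqrw,hqvw,hrvw,lrvw,mrvz] rk=13  ker:flmr,qrvw
rk∂_2=32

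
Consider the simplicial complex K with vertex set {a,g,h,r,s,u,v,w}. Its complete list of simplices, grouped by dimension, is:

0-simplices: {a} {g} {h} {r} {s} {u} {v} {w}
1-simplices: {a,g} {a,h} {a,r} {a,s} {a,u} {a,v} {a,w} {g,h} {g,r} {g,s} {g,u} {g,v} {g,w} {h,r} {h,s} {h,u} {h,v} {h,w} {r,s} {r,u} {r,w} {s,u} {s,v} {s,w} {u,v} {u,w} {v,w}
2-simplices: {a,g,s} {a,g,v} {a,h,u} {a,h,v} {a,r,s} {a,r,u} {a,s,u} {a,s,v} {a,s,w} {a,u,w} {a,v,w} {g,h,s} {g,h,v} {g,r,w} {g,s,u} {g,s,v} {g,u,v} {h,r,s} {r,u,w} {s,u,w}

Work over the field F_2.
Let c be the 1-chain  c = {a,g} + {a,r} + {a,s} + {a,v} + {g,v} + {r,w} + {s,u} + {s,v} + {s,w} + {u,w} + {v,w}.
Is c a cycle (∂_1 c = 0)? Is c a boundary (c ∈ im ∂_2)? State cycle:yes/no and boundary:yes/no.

cycle:yes boundary:yes

n_0=8 n_1=27 n_2=20  [Z2]
∂1: piv[ag,ah,ar,as,au,av,aw] rk=7  ker:gh,gr,gs,gu,gv,gw,hr,hs,hu,hv,hw,rs,ru,rw,su,sv,sw,uv,uw,vw
∂2: piv[ags,agv,ahu,ahv,ars,aru,asu,asv,asw,auw,avw,ghs,ghv,grw,gsu,guv,hrs,ruw] rk=18  ker:gsv,suw
∂1c = 0
c vs im∂2: reduces to 0 ⇒ boundary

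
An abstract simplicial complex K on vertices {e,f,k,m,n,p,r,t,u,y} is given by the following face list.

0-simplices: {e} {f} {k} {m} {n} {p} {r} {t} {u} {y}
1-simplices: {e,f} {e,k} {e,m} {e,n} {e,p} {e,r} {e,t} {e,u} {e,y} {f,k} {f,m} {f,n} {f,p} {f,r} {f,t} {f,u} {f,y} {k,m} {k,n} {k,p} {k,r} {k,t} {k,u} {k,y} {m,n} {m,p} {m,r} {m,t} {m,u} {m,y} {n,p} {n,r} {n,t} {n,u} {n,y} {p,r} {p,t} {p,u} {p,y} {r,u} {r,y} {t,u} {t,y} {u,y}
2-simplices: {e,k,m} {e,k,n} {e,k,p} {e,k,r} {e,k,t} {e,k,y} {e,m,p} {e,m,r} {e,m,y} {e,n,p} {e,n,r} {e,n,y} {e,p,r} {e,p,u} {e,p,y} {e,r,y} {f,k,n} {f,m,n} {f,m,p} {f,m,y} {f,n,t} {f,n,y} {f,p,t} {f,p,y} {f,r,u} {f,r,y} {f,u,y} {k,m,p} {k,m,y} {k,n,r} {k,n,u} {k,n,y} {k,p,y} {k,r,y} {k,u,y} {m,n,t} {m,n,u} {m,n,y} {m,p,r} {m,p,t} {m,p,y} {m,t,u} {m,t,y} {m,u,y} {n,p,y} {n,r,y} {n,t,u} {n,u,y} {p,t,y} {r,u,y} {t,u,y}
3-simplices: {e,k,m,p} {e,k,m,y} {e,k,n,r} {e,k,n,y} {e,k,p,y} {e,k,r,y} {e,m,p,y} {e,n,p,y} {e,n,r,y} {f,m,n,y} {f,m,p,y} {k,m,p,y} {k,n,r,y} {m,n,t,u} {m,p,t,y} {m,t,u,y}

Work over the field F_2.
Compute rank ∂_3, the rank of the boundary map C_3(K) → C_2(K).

n_0=10 n_1=44 n_2=51 n_3=16  [Z2]
∂1: piv[ef,ek,em,en,ep,er,et,eu,ey] rk=9  ker:fk,fm,fn,fp,fr,ft,fu,fy,km,kn,kp,kr,kt,ku,ky,mn,mp,mr,mt,mu,my,np,nr,nt,nu,ny,pr,pt,pu,py,ru,ry,tu,ty,uy
∂2: piv[ekm,ekn,ekp,ekr,ekt,eky,emp,emr,emy,enp,enr,eny,epr,epu,epy,ery,fkn,fmn,fmp,fmy,fnt,fny,fpt,fru,fry,fuy,knu,kuy,mnt,mnu,mtu,mty] rk=32  ker:fpy,kmp,kmy,knr,kny,kpy,kry,mny,mpr,mpt,mpy,muy,npy,nry,ntu,nuy,pty,ruy,tuy
∂3: piv[ekmp,ekmy,eknr,ekny,ekpy,ekry,empy,enpy,enry,fmny,fmpy,mntu,mpty,mtuy] rk=14  ker:kmpy,knry
rk∂_3=14

rank∂_3=14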